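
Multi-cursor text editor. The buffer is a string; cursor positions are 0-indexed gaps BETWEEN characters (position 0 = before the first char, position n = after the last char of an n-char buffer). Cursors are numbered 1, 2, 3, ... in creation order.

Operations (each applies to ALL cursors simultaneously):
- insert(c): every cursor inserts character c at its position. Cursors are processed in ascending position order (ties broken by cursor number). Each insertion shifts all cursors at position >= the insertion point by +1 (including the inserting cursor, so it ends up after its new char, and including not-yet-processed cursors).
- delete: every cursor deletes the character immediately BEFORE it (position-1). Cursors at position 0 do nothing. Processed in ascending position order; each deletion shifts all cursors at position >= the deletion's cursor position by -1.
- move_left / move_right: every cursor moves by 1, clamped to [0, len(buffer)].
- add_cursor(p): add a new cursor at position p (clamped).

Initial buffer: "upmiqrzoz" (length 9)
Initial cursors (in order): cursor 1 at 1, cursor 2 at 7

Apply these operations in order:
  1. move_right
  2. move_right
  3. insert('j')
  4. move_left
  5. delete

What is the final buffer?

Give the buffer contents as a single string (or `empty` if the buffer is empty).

Answer: upjiqrzoj

Derivation:
After op 1 (move_right): buffer="upmiqrzoz" (len 9), cursors c1@2 c2@8, authorship .........
After op 2 (move_right): buffer="upmiqrzoz" (len 9), cursors c1@3 c2@9, authorship .........
After op 3 (insert('j')): buffer="upmjiqrzozj" (len 11), cursors c1@4 c2@11, authorship ...1......2
After op 4 (move_left): buffer="upmjiqrzozj" (len 11), cursors c1@3 c2@10, authorship ...1......2
After op 5 (delete): buffer="upjiqrzoj" (len 9), cursors c1@2 c2@8, authorship ..1.....2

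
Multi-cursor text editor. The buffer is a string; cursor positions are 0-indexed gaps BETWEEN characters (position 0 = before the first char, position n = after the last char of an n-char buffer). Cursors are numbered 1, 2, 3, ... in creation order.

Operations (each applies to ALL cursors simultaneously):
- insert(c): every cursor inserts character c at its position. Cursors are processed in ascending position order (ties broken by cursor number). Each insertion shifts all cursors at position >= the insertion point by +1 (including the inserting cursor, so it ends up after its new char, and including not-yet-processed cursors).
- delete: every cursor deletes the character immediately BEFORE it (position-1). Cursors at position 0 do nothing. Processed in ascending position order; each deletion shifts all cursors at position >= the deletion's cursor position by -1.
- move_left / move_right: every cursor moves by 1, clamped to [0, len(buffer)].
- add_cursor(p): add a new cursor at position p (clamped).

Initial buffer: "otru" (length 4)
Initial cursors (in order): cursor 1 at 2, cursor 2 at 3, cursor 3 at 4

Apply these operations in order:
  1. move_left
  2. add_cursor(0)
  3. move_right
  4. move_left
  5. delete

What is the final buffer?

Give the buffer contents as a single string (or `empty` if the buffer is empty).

Answer: u

Derivation:
After op 1 (move_left): buffer="otru" (len 4), cursors c1@1 c2@2 c3@3, authorship ....
After op 2 (add_cursor(0)): buffer="otru" (len 4), cursors c4@0 c1@1 c2@2 c3@3, authorship ....
After op 3 (move_right): buffer="otru" (len 4), cursors c4@1 c1@2 c2@3 c3@4, authorship ....
After op 4 (move_left): buffer="otru" (len 4), cursors c4@0 c1@1 c2@2 c3@3, authorship ....
After op 5 (delete): buffer="u" (len 1), cursors c1@0 c2@0 c3@0 c4@0, authorship .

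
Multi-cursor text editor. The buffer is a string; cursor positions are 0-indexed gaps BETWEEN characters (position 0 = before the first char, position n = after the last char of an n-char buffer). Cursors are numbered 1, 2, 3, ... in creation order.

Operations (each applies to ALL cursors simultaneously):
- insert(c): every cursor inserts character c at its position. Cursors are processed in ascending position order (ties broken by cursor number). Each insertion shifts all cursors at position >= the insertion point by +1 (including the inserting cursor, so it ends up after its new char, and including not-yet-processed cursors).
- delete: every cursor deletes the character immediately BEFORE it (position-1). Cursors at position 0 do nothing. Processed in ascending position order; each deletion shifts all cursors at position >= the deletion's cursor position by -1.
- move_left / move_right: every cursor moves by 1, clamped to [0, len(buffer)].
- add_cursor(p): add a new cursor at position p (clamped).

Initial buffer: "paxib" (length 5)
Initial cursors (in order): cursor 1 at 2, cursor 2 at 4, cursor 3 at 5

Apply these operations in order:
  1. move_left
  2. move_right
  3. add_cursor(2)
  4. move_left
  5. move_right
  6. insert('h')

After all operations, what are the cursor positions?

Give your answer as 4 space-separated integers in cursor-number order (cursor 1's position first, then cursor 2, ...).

Answer: 4 7 9 4

Derivation:
After op 1 (move_left): buffer="paxib" (len 5), cursors c1@1 c2@3 c3@4, authorship .....
After op 2 (move_right): buffer="paxib" (len 5), cursors c1@2 c2@4 c3@5, authorship .....
After op 3 (add_cursor(2)): buffer="paxib" (len 5), cursors c1@2 c4@2 c2@4 c3@5, authorship .....
After op 4 (move_left): buffer="paxib" (len 5), cursors c1@1 c4@1 c2@3 c3@4, authorship .....
After op 5 (move_right): buffer="paxib" (len 5), cursors c1@2 c4@2 c2@4 c3@5, authorship .....
After op 6 (insert('h')): buffer="pahhxihbh" (len 9), cursors c1@4 c4@4 c2@7 c3@9, authorship ..14..2.3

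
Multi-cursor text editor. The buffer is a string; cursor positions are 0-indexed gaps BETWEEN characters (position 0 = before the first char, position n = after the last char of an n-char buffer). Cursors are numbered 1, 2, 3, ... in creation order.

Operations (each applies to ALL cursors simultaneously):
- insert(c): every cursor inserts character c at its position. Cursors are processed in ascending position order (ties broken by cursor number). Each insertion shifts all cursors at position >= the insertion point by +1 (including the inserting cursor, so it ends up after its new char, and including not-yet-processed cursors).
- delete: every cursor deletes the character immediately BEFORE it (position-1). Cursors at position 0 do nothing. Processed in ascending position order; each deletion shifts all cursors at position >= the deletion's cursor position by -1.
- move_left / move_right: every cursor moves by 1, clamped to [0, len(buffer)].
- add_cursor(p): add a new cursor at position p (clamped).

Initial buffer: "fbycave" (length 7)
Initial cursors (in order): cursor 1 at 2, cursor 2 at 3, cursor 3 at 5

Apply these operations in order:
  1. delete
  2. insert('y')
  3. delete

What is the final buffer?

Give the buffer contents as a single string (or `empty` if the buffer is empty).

After op 1 (delete): buffer="fcve" (len 4), cursors c1@1 c2@1 c3@2, authorship ....
After op 2 (insert('y')): buffer="fyycyve" (len 7), cursors c1@3 c2@3 c3@5, authorship .12.3..
After op 3 (delete): buffer="fcve" (len 4), cursors c1@1 c2@1 c3@2, authorship ....

Answer: fcve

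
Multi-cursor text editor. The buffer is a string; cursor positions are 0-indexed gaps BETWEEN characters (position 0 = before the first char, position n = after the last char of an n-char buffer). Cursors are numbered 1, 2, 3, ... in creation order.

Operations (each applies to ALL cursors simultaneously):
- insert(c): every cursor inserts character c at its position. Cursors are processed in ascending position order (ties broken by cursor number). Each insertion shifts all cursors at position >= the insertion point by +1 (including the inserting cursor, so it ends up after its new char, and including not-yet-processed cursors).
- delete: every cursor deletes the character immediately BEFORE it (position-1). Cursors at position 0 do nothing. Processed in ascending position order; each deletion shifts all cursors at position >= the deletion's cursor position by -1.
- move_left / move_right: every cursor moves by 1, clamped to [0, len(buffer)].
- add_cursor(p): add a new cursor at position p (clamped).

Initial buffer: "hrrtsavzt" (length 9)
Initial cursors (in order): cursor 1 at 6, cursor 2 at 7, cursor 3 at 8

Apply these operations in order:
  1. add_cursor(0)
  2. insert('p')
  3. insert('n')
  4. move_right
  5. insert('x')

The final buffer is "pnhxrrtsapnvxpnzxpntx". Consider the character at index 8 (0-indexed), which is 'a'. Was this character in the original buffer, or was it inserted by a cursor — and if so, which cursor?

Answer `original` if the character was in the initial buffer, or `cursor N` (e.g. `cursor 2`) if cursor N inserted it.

Answer: original

Derivation:
After op 1 (add_cursor(0)): buffer="hrrtsavzt" (len 9), cursors c4@0 c1@6 c2@7 c3@8, authorship .........
After op 2 (insert('p')): buffer="phrrtsapvpzpt" (len 13), cursors c4@1 c1@8 c2@10 c3@12, authorship 4......1.2.3.
After op 3 (insert('n')): buffer="pnhrrtsapnvpnzpnt" (len 17), cursors c4@2 c1@10 c2@13 c3@16, authorship 44......11.22.33.
After op 4 (move_right): buffer="pnhrrtsapnvpnzpnt" (len 17), cursors c4@3 c1@11 c2@14 c3@17, authorship 44......11.22.33.
After op 5 (insert('x')): buffer="pnhxrrtsapnvxpnzxpntx" (len 21), cursors c4@4 c1@13 c2@17 c3@21, authorship 44.4.....11.122.233.3
Authorship (.=original, N=cursor N): 4 4 . 4 . . . . . 1 1 . 1 2 2 . 2 3 3 . 3
Index 8: author = original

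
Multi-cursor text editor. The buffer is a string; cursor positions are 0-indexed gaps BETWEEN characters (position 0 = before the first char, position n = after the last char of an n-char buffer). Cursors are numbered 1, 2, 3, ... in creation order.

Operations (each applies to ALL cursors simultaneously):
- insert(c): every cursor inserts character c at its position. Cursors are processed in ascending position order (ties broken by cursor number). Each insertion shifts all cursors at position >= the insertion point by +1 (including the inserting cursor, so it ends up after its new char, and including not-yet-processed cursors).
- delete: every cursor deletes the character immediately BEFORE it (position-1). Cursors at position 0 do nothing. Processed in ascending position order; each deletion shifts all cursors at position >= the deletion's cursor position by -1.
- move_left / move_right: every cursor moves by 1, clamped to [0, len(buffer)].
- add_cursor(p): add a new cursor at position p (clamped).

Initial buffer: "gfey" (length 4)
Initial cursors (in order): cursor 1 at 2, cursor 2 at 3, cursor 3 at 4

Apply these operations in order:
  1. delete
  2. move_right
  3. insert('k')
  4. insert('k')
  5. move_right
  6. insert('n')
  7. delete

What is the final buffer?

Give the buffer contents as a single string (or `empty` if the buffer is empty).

Answer: gkkkkkk

Derivation:
After op 1 (delete): buffer="g" (len 1), cursors c1@1 c2@1 c3@1, authorship .
After op 2 (move_right): buffer="g" (len 1), cursors c1@1 c2@1 c3@1, authorship .
After op 3 (insert('k')): buffer="gkkk" (len 4), cursors c1@4 c2@4 c3@4, authorship .123
After op 4 (insert('k')): buffer="gkkkkkk" (len 7), cursors c1@7 c2@7 c3@7, authorship .123123
After op 5 (move_right): buffer="gkkkkkk" (len 7), cursors c1@7 c2@7 c3@7, authorship .123123
After op 6 (insert('n')): buffer="gkkkkkknnn" (len 10), cursors c1@10 c2@10 c3@10, authorship .123123123
After op 7 (delete): buffer="gkkkkkk" (len 7), cursors c1@7 c2@7 c3@7, authorship .123123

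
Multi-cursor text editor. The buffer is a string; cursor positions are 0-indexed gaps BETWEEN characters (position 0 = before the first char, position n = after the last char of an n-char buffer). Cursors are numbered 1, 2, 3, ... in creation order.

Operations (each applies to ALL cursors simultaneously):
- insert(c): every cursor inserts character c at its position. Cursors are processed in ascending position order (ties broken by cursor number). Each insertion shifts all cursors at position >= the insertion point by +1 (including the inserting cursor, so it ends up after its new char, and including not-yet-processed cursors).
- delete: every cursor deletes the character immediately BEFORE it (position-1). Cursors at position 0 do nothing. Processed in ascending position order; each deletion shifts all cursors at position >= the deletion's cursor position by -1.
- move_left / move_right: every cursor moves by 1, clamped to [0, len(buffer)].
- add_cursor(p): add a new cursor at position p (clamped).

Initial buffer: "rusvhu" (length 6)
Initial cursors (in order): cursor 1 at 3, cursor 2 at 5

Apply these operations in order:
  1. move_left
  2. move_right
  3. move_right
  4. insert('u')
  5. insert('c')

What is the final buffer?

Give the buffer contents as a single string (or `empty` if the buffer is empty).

Answer: rusvuchuuc

Derivation:
After op 1 (move_left): buffer="rusvhu" (len 6), cursors c1@2 c2@4, authorship ......
After op 2 (move_right): buffer="rusvhu" (len 6), cursors c1@3 c2@5, authorship ......
After op 3 (move_right): buffer="rusvhu" (len 6), cursors c1@4 c2@6, authorship ......
After op 4 (insert('u')): buffer="rusvuhuu" (len 8), cursors c1@5 c2@8, authorship ....1..2
After op 5 (insert('c')): buffer="rusvuchuuc" (len 10), cursors c1@6 c2@10, authorship ....11..22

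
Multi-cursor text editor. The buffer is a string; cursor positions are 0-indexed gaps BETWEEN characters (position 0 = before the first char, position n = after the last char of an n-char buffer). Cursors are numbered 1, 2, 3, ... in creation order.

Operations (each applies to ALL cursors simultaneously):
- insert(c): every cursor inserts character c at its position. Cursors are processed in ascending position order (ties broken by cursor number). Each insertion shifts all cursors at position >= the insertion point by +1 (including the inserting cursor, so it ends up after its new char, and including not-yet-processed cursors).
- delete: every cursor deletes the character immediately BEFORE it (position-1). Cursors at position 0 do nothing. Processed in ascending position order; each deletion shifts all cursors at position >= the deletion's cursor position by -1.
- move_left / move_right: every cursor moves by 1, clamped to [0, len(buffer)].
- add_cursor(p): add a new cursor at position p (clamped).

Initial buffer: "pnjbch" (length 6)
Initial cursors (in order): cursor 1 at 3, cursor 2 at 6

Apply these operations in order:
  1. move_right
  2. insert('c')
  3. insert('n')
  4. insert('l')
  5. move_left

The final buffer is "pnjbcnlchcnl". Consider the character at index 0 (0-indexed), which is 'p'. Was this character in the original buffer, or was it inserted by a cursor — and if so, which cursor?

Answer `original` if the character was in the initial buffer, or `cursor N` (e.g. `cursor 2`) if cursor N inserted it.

After op 1 (move_right): buffer="pnjbch" (len 6), cursors c1@4 c2@6, authorship ......
After op 2 (insert('c')): buffer="pnjbcchc" (len 8), cursors c1@5 c2@8, authorship ....1..2
After op 3 (insert('n')): buffer="pnjbcnchcn" (len 10), cursors c1@6 c2@10, authorship ....11..22
After op 4 (insert('l')): buffer="pnjbcnlchcnl" (len 12), cursors c1@7 c2@12, authorship ....111..222
After op 5 (move_left): buffer="pnjbcnlchcnl" (len 12), cursors c1@6 c2@11, authorship ....111..222
Authorship (.=original, N=cursor N): . . . . 1 1 1 . . 2 2 2
Index 0: author = original

Answer: original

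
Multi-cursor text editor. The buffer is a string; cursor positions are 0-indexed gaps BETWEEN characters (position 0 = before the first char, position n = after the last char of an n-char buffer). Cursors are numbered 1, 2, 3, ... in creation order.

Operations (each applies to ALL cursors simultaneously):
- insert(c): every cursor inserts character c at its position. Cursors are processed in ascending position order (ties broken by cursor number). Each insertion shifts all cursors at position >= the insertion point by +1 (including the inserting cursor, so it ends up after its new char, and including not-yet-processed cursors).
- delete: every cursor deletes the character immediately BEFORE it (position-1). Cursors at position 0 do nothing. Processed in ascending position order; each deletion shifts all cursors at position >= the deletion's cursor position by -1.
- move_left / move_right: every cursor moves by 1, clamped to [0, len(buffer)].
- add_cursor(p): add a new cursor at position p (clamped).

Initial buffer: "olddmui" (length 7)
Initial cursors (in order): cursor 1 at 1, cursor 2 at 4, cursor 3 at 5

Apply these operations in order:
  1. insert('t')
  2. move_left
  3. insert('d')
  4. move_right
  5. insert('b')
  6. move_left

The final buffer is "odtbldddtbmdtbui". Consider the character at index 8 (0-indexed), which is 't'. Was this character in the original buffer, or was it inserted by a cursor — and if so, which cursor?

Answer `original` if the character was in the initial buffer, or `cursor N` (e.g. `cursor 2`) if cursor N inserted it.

After op 1 (insert('t')): buffer="otlddtmtui" (len 10), cursors c1@2 c2@6 c3@8, authorship .1...2.3..
After op 2 (move_left): buffer="otlddtmtui" (len 10), cursors c1@1 c2@5 c3@7, authorship .1...2.3..
After op 3 (insert('d')): buffer="odtldddtmdtui" (len 13), cursors c1@2 c2@7 c3@10, authorship .11...22.33..
After op 4 (move_right): buffer="odtldddtmdtui" (len 13), cursors c1@3 c2@8 c3@11, authorship .11...22.33..
After op 5 (insert('b')): buffer="odtbldddtbmdtbui" (len 16), cursors c1@4 c2@10 c3@14, authorship .111...222.333..
After op 6 (move_left): buffer="odtbldddtbmdtbui" (len 16), cursors c1@3 c2@9 c3@13, authorship .111...222.333..
Authorship (.=original, N=cursor N): . 1 1 1 . . . 2 2 2 . 3 3 3 . .
Index 8: author = 2

Answer: cursor 2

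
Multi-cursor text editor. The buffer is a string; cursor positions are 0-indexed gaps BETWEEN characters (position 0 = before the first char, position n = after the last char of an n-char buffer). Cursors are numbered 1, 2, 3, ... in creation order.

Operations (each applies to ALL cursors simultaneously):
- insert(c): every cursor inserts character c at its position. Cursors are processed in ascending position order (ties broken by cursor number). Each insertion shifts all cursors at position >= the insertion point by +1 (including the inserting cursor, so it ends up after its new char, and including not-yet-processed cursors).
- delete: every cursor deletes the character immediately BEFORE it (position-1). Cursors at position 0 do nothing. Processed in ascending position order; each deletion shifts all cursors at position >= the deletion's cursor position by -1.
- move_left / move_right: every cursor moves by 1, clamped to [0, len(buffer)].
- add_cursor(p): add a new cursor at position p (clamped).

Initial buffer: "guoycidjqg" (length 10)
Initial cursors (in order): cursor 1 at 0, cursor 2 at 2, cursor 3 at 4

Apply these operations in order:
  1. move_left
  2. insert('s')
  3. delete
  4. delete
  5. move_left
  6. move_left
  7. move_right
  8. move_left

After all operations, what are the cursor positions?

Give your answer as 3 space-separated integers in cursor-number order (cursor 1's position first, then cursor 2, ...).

After op 1 (move_left): buffer="guoycidjqg" (len 10), cursors c1@0 c2@1 c3@3, authorship ..........
After op 2 (insert('s')): buffer="sgsuosycidjqg" (len 13), cursors c1@1 c2@3 c3@6, authorship 1.2..3.......
After op 3 (delete): buffer="guoycidjqg" (len 10), cursors c1@0 c2@1 c3@3, authorship ..........
After op 4 (delete): buffer="uycidjqg" (len 8), cursors c1@0 c2@0 c3@1, authorship ........
After op 5 (move_left): buffer="uycidjqg" (len 8), cursors c1@0 c2@0 c3@0, authorship ........
After op 6 (move_left): buffer="uycidjqg" (len 8), cursors c1@0 c2@0 c3@0, authorship ........
After op 7 (move_right): buffer="uycidjqg" (len 8), cursors c1@1 c2@1 c3@1, authorship ........
After op 8 (move_left): buffer="uycidjqg" (len 8), cursors c1@0 c2@0 c3@0, authorship ........

Answer: 0 0 0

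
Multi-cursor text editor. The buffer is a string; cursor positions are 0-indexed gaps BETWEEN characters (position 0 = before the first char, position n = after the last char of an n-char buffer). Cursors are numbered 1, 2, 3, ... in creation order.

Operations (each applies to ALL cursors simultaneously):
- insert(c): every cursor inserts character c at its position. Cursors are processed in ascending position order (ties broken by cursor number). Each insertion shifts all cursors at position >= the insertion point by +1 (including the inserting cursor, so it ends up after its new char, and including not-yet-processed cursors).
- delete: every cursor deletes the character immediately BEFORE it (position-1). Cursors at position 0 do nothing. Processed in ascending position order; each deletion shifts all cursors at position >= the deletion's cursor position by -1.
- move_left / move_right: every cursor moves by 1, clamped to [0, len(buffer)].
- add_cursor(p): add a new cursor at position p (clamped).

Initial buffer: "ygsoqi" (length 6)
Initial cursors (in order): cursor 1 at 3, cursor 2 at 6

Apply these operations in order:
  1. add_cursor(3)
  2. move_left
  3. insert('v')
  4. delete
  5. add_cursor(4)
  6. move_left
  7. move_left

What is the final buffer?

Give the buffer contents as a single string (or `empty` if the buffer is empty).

After op 1 (add_cursor(3)): buffer="ygsoqi" (len 6), cursors c1@3 c3@3 c2@6, authorship ......
After op 2 (move_left): buffer="ygsoqi" (len 6), cursors c1@2 c3@2 c2@5, authorship ......
After op 3 (insert('v')): buffer="ygvvsoqvi" (len 9), cursors c1@4 c3@4 c2@8, authorship ..13...2.
After op 4 (delete): buffer="ygsoqi" (len 6), cursors c1@2 c3@2 c2@5, authorship ......
After op 5 (add_cursor(4)): buffer="ygsoqi" (len 6), cursors c1@2 c3@2 c4@4 c2@5, authorship ......
After op 6 (move_left): buffer="ygsoqi" (len 6), cursors c1@1 c3@1 c4@3 c2@4, authorship ......
After op 7 (move_left): buffer="ygsoqi" (len 6), cursors c1@0 c3@0 c4@2 c2@3, authorship ......

Answer: ygsoqi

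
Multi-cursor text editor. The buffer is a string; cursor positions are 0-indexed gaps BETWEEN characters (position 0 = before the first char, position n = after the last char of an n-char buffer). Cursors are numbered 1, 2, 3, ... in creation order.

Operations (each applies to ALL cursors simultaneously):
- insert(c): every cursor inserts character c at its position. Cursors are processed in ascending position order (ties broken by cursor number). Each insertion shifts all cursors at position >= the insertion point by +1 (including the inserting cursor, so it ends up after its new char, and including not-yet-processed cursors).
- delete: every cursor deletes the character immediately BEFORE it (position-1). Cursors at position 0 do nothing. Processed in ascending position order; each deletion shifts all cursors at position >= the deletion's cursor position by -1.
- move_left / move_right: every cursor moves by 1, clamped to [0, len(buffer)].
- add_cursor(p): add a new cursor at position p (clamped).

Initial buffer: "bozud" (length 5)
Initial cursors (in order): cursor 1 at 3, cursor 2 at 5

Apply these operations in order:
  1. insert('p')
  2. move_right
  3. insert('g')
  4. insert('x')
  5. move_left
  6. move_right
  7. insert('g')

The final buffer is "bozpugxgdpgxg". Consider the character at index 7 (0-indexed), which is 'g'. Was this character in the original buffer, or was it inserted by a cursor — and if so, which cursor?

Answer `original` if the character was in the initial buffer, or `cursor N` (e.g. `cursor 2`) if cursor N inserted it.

After op 1 (insert('p')): buffer="bozpudp" (len 7), cursors c1@4 c2@7, authorship ...1..2
After op 2 (move_right): buffer="bozpudp" (len 7), cursors c1@5 c2@7, authorship ...1..2
After op 3 (insert('g')): buffer="bozpugdpg" (len 9), cursors c1@6 c2@9, authorship ...1.1.22
After op 4 (insert('x')): buffer="bozpugxdpgx" (len 11), cursors c1@7 c2@11, authorship ...1.11.222
After op 5 (move_left): buffer="bozpugxdpgx" (len 11), cursors c1@6 c2@10, authorship ...1.11.222
After op 6 (move_right): buffer="bozpugxdpgx" (len 11), cursors c1@7 c2@11, authorship ...1.11.222
After op 7 (insert('g')): buffer="bozpugxgdpgxg" (len 13), cursors c1@8 c2@13, authorship ...1.111.2222
Authorship (.=original, N=cursor N): . . . 1 . 1 1 1 . 2 2 2 2
Index 7: author = 1

Answer: cursor 1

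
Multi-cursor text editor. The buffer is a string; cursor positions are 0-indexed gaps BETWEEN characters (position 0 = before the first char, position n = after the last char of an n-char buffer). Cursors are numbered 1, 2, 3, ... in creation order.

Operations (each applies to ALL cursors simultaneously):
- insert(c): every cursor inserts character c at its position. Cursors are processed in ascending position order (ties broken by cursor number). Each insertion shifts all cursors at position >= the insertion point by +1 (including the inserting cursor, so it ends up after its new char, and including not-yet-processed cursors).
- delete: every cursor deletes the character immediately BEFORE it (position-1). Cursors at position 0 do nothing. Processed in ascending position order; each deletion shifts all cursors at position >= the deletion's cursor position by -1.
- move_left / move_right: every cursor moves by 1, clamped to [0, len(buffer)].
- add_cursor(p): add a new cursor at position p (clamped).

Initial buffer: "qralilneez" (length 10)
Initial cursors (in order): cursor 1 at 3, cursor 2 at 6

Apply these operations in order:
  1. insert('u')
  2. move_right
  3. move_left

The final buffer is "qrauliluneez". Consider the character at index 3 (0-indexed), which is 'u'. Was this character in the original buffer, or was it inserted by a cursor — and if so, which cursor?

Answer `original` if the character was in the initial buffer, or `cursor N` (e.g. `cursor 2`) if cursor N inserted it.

Answer: cursor 1

Derivation:
After op 1 (insert('u')): buffer="qrauliluneez" (len 12), cursors c1@4 c2@8, authorship ...1...2....
After op 2 (move_right): buffer="qrauliluneez" (len 12), cursors c1@5 c2@9, authorship ...1...2....
After op 3 (move_left): buffer="qrauliluneez" (len 12), cursors c1@4 c2@8, authorship ...1...2....
Authorship (.=original, N=cursor N): . . . 1 . . . 2 . . . .
Index 3: author = 1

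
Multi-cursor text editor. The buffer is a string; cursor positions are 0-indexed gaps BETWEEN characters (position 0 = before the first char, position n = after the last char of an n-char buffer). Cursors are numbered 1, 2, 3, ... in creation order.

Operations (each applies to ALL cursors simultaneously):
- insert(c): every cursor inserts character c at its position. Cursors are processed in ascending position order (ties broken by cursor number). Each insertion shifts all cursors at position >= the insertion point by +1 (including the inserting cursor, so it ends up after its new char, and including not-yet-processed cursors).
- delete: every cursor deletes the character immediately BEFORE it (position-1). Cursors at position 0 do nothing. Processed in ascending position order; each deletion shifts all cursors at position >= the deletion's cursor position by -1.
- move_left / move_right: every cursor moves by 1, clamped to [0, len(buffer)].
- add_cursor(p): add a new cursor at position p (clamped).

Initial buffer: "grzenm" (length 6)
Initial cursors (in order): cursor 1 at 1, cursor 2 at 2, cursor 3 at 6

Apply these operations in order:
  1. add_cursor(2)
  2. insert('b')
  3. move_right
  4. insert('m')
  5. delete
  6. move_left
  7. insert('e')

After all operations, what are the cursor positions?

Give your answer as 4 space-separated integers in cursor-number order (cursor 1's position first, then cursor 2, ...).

After op 1 (add_cursor(2)): buffer="grzenm" (len 6), cursors c1@1 c2@2 c4@2 c3@6, authorship ......
After op 2 (insert('b')): buffer="gbrbbzenmb" (len 10), cursors c1@2 c2@5 c4@5 c3@10, authorship .1.24....3
After op 3 (move_right): buffer="gbrbbzenmb" (len 10), cursors c1@3 c2@6 c4@6 c3@10, authorship .1.24....3
After op 4 (insert('m')): buffer="gbrmbbzmmenmbm" (len 14), cursors c1@4 c2@9 c4@9 c3@14, authorship .1.124.24...33
After op 5 (delete): buffer="gbrbbzenmb" (len 10), cursors c1@3 c2@6 c4@6 c3@10, authorship .1.24....3
After op 6 (move_left): buffer="gbrbbzenmb" (len 10), cursors c1@2 c2@5 c4@5 c3@9, authorship .1.24....3
After op 7 (insert('e')): buffer="gberbbeezenmeb" (len 14), cursors c1@3 c2@8 c4@8 c3@13, authorship .11.2424....33

Answer: 3 8 13 8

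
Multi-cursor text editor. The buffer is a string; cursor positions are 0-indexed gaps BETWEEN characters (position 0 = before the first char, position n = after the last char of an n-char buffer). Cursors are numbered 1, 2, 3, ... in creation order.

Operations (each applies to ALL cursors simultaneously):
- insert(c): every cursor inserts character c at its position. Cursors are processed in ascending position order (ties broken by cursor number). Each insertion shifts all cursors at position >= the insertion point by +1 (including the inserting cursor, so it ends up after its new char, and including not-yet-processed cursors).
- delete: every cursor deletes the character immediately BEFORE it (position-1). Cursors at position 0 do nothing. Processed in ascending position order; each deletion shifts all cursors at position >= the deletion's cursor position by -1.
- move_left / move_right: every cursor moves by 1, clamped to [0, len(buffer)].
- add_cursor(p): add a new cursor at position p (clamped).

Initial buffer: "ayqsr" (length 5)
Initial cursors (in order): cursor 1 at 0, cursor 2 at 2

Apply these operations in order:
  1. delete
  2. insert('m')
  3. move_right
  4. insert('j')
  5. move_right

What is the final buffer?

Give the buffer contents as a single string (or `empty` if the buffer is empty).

Answer: majmqjsr

Derivation:
After op 1 (delete): buffer="aqsr" (len 4), cursors c1@0 c2@1, authorship ....
After op 2 (insert('m')): buffer="mamqsr" (len 6), cursors c1@1 c2@3, authorship 1.2...
After op 3 (move_right): buffer="mamqsr" (len 6), cursors c1@2 c2@4, authorship 1.2...
After op 4 (insert('j')): buffer="majmqjsr" (len 8), cursors c1@3 c2@6, authorship 1.12.2..
After op 5 (move_right): buffer="majmqjsr" (len 8), cursors c1@4 c2@7, authorship 1.12.2..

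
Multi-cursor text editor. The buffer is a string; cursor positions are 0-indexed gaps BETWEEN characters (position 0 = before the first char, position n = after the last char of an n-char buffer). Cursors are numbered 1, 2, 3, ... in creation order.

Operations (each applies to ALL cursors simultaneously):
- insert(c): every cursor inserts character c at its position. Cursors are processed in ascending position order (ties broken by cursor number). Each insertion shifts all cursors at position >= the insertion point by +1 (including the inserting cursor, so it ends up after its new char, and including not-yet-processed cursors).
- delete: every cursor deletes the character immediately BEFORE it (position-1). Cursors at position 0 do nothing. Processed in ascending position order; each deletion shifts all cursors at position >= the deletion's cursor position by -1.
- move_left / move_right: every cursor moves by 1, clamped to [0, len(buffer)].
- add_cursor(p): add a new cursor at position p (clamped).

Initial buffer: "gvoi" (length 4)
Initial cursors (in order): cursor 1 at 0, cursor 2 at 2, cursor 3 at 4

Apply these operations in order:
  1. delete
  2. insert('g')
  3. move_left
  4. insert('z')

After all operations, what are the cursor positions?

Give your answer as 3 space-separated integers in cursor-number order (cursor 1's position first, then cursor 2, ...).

After op 1 (delete): buffer="go" (len 2), cursors c1@0 c2@1 c3@2, authorship ..
After op 2 (insert('g')): buffer="gggog" (len 5), cursors c1@1 c2@3 c3@5, authorship 1.2.3
After op 3 (move_left): buffer="gggog" (len 5), cursors c1@0 c2@2 c3@4, authorship 1.2.3
After op 4 (insert('z')): buffer="zggzgozg" (len 8), cursors c1@1 c2@4 c3@7, authorship 11.22.33

Answer: 1 4 7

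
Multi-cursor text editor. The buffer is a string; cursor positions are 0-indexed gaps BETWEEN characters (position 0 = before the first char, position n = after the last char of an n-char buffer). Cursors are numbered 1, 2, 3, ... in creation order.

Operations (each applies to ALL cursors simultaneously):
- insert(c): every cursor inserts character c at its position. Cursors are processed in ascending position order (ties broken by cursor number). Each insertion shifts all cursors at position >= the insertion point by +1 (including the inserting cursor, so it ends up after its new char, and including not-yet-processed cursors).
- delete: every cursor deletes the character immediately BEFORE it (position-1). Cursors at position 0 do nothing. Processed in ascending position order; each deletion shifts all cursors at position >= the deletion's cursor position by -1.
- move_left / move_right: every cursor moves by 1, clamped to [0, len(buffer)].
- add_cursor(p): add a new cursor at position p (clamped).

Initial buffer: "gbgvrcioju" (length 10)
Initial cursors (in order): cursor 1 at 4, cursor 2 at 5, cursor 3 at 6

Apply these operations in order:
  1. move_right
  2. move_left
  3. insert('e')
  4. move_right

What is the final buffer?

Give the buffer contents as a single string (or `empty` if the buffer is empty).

Answer: gbgvereceioju

Derivation:
After op 1 (move_right): buffer="gbgvrcioju" (len 10), cursors c1@5 c2@6 c3@7, authorship ..........
After op 2 (move_left): buffer="gbgvrcioju" (len 10), cursors c1@4 c2@5 c3@6, authorship ..........
After op 3 (insert('e')): buffer="gbgvereceioju" (len 13), cursors c1@5 c2@7 c3@9, authorship ....1.2.3....
After op 4 (move_right): buffer="gbgvereceioju" (len 13), cursors c1@6 c2@8 c3@10, authorship ....1.2.3....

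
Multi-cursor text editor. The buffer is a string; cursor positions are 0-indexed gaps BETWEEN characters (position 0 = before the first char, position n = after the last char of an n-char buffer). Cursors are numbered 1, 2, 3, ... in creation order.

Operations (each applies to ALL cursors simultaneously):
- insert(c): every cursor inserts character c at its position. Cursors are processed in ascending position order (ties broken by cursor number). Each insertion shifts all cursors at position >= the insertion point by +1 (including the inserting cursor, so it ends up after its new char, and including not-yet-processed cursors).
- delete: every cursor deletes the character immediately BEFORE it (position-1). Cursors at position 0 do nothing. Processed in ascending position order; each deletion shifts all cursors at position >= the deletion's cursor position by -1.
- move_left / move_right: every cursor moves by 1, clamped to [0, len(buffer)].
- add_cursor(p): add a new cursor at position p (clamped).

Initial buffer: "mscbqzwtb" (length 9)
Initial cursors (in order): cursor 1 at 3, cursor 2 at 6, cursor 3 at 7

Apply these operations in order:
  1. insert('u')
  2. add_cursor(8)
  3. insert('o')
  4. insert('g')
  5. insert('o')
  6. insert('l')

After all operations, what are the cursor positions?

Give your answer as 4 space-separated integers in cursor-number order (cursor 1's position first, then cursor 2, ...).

After op 1 (insert('u')): buffer="mscubqzuwutb" (len 12), cursors c1@4 c2@8 c3@10, authorship ...1...2.3..
After op 2 (add_cursor(8)): buffer="mscubqzuwutb" (len 12), cursors c1@4 c2@8 c4@8 c3@10, authorship ...1...2.3..
After op 3 (insert('o')): buffer="mscuobqzuoowuotb" (len 16), cursors c1@5 c2@11 c4@11 c3@14, authorship ...11...224.33..
After op 4 (insert('g')): buffer="mscuogbqzuooggwuogtb" (len 20), cursors c1@6 c2@14 c4@14 c3@18, authorship ...111...22424.333..
After op 5 (insert('o')): buffer="mscuogobqzuooggoowuogotb" (len 24), cursors c1@7 c2@17 c4@17 c3@22, authorship ...1111...2242424.3333..
After op 6 (insert('l')): buffer="mscuogolbqzuooggoollwuogoltb" (len 28), cursors c1@8 c2@20 c4@20 c3@26, authorship ...11111...224242424.33333..

Answer: 8 20 26 20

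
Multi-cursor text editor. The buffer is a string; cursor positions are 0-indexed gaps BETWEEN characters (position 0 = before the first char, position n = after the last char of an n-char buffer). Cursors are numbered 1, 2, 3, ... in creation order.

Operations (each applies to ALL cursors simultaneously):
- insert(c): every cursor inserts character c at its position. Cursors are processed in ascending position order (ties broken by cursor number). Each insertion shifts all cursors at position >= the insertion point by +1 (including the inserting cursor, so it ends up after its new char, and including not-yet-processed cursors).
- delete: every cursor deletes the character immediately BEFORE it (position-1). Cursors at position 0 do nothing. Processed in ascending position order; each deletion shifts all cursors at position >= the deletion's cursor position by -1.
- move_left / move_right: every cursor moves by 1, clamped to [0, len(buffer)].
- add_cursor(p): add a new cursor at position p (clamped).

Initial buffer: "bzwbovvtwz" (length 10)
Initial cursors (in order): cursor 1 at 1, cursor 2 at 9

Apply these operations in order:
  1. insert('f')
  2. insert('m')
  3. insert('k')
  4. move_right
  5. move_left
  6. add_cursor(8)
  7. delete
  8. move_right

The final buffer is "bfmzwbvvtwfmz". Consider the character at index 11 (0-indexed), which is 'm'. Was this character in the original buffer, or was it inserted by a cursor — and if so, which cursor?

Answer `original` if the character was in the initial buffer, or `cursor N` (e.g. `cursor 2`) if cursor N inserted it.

Answer: cursor 2

Derivation:
After op 1 (insert('f')): buffer="bfzwbovvtwfz" (len 12), cursors c1@2 c2@11, authorship .1........2.
After op 2 (insert('m')): buffer="bfmzwbovvtwfmz" (len 14), cursors c1@3 c2@13, authorship .11........22.
After op 3 (insert('k')): buffer="bfmkzwbovvtwfmkz" (len 16), cursors c1@4 c2@15, authorship .111........222.
After op 4 (move_right): buffer="bfmkzwbovvtwfmkz" (len 16), cursors c1@5 c2@16, authorship .111........222.
After op 5 (move_left): buffer="bfmkzwbovvtwfmkz" (len 16), cursors c1@4 c2@15, authorship .111........222.
After op 6 (add_cursor(8)): buffer="bfmkzwbovvtwfmkz" (len 16), cursors c1@4 c3@8 c2@15, authorship .111........222.
After op 7 (delete): buffer="bfmzwbvvtwfmz" (len 13), cursors c1@3 c3@6 c2@12, authorship .11.......22.
After op 8 (move_right): buffer="bfmzwbvvtwfmz" (len 13), cursors c1@4 c3@7 c2@13, authorship .11.......22.
Authorship (.=original, N=cursor N): . 1 1 . . . . . . . 2 2 .
Index 11: author = 2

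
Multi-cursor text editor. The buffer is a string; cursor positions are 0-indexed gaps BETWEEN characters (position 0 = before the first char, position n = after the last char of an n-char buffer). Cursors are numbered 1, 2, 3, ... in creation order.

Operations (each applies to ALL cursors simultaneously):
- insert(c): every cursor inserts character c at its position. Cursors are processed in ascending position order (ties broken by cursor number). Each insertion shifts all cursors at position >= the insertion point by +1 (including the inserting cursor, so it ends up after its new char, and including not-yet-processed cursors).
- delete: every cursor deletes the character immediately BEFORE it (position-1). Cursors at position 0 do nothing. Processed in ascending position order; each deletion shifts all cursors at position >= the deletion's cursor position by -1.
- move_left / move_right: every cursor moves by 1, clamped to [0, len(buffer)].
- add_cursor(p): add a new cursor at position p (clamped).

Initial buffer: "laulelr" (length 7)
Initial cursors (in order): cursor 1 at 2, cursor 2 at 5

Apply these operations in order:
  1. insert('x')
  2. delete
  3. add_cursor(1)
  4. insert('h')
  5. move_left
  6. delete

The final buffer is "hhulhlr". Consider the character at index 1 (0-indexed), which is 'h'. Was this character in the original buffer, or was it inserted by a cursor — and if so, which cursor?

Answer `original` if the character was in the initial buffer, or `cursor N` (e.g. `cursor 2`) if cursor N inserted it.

After op 1 (insert('x')): buffer="laxulexlr" (len 9), cursors c1@3 c2@7, authorship ..1...2..
After op 2 (delete): buffer="laulelr" (len 7), cursors c1@2 c2@5, authorship .......
After op 3 (add_cursor(1)): buffer="laulelr" (len 7), cursors c3@1 c1@2 c2@5, authorship .......
After op 4 (insert('h')): buffer="lhahulehlr" (len 10), cursors c3@2 c1@4 c2@8, authorship .3.1...2..
After op 5 (move_left): buffer="lhahulehlr" (len 10), cursors c3@1 c1@3 c2@7, authorship .3.1...2..
After op 6 (delete): buffer="hhulhlr" (len 7), cursors c3@0 c1@1 c2@4, authorship 31..2..
Authorship (.=original, N=cursor N): 3 1 . . 2 . .
Index 1: author = 1

Answer: cursor 1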